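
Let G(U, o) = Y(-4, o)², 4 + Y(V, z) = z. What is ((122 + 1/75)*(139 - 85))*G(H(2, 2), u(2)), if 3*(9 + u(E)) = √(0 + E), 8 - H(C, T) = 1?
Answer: 27873946/25 - 1427556*√2/25 ≈ 1.0342e+6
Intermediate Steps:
Y(V, z) = -4 + z
H(C, T) = 7 (H(C, T) = 8 - 1*1 = 8 - 1 = 7)
u(E) = -9 + √E/3 (u(E) = -9 + √(0 + E)/3 = -9 + √E/3)
G(U, o) = (-4 + o)²
((122 + 1/75)*(139 - 85))*G(H(2, 2), u(2)) = ((122 + 1/75)*(139 - 85))*(-4 + (-9 + √2/3))² = ((122 + 1/75)*54)*(-13 + √2/3)² = ((9151/75)*54)*(-13 + √2/3)² = 164718*(-13 + √2/3)²/25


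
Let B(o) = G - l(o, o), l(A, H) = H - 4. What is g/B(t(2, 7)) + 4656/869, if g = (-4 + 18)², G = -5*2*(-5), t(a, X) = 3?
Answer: 407780/44319 ≈ 9.2010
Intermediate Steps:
l(A, H) = -4 + H
G = 50 (G = -10*(-5) = 50)
B(o) = 54 - o (B(o) = 50 - (-4 + o) = 50 + (4 - o) = 54 - o)
g = 196 (g = 14² = 196)
g/B(t(2, 7)) + 4656/869 = 196/(54 - 1*3) + 4656/869 = 196/(54 - 3) + 4656*(1/869) = 196/51 + 4656/869 = 407780/44319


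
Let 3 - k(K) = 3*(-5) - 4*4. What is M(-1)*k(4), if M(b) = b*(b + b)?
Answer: 68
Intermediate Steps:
k(K) = 34 (k(K) = 3 - (3*(-5) - 4*4) = 3 - (-15 - 16) = 3 - 1*(-31) = 3 + 31 = 34)
M(b) = 2*b² (M(b) = b*(2*b) = 2*b²)
M(-1)*k(4) = (2*(-1)²)*34 = (2*1)*34 = 2*34 = 68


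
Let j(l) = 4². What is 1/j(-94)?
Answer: 1/16 ≈ 0.062500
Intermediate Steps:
j(l) = 16
1/j(-94) = 1/16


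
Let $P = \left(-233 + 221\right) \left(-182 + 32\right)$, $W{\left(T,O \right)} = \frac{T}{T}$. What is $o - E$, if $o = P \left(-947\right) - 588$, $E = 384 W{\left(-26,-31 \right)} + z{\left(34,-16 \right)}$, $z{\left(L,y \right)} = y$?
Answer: $-1705556$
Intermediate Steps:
$W{\left(T,O \right)} = 1$
$P = 1800$ ($P = \left(-12\right) \left(-150\right) = 1800$)
$E = 368$ ($E = 384 \cdot 1 - 16 = 384 - 16 = 368$)
$o = -1705188$ ($o = 1800 \left(-947\right) - 588 = -1704600 - 588 = -1705188$)
$o - E = -1705188 - 368 = -1705556$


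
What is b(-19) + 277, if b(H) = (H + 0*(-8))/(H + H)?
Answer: 555/2 ≈ 277.50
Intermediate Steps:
b(H) = 1/2 (b(H) = (H + 0)/((2*H)) = H*(1/(2*H)) = 1/2)
b(-19) + 277 = 1/2 + 277 = 555/2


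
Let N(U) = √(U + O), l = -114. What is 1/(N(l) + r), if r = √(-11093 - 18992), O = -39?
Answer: -I/(√30085 + 3*√17) ≈ -0.0053816*I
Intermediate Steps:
r = I*√30085 (r = √(-30085) = I*√30085 ≈ 173.45*I)
N(U) = √(-39 + U) (N(U) = √(U - 39) = √(-39 + U))
1/(N(l) + r) = 1/(√(-39 - 114) + I*√30085) = 1/(√(-153) + I*√30085) = 1/(3*I*√17 + I*√30085) = 1/(I*√30085 + 3*I*√17)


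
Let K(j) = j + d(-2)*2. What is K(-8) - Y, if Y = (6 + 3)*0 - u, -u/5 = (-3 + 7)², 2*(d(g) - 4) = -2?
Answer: -82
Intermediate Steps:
d(g) = 3 (d(g) = 4 + (½)*(-2) = 4 - 1 = 3)
u = -80 (u = -5*(-3 + 7)² = -5*4² = -5*16 = -80)
Y = 80 (Y = (6 + 3)*0 - 1*(-80) = 9*0 + 80 = 0 + 80 = 80)
K(j) = 6 + j (K(j) = j + 3*2 = j + 6 = 6 + j)
K(-8) - Y = (6 - 8) - 1*80 = -2 - 80 = -82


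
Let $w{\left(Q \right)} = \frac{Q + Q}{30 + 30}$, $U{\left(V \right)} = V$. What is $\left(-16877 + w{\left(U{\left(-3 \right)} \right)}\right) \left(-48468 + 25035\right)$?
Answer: $\frac{3954810843}{10} \approx 3.9548 \cdot 10^{8}$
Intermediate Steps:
$w{\left(Q \right)} = \frac{Q}{30}$ ($w{\left(Q \right)} = \frac{2 Q}{60} = 2 Q \frac{1}{60} = \frac{Q}{30}$)
$\left(-16877 + w{\left(U{\left(-3 \right)} \right)}\right) \left(-48468 + 25035\right) = \left(-16877 + \frac{1}{30} \left(-3\right)\right) \left(-48468 + 25035\right) = \left(-16877 - \frac{1}{10}\right) \left(-23433\right) = \left(- \frac{168771}{10}\right) \left(-23433\right) = \frac{3954810843}{10}$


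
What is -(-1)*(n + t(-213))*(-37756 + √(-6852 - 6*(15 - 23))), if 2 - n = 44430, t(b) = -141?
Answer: 1682747164 - 802242*I*√21 ≈ 1.6827e+9 - 3.6763e+6*I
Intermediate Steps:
n = -44428 (n = 2 - 1*44430 = 2 - 44430 = -44428)
-(-1)*(n + t(-213))*(-37756 + √(-6852 - 6*(15 - 23))) = -(-1)*(-44428 - 141)*(-37756 + √(-6852 - 6*(15 - 23))) = -(-1)*(-44569*(-37756 + √(-6852 - 6*(-8)))) = -(-1)*(-44569*(-37756 + √(-6852 + 48))) = -(-1)*(-44569*(-37756 + √(-6804))) = -(-1)*(-44569*(-37756 + 18*I*√21)) = -(-1)*(1682747164 - 802242*I*√21) = -(-1682747164 + 802242*I*√21) = 1682747164 - 802242*I*√21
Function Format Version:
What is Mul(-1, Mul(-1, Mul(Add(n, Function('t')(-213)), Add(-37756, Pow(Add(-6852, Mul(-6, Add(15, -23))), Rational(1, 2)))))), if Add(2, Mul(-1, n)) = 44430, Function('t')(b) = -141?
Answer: Add(1682747164, Mul(-802242, I, Pow(21, Rational(1, 2)))) ≈ Add(1.6827e+9, Mul(-3.6763e+6, I))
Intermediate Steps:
n = -44428 (n = Add(2, Mul(-1, 44430)) = Add(2, -44430) = -44428)
Mul(-1, Mul(-1, Mul(Add(n, Function('t')(-213)), Add(-37756, Pow(Add(-6852, Mul(-6, Add(15, -23))), Rational(1, 2)))))) = Mul(-1, Mul(-1, Mul(Add(-44428, -141), Add(-37756, Pow(Add(-6852, Mul(-6, Add(15, -23))), Rational(1, 2)))))) = Mul(-1, Mul(-1, Mul(-44569, Add(-37756, Pow(Add(-6852, Mul(-6, -8)), Rational(1, 2)))))) = Mul(-1, Mul(-1, Mul(-44569, Add(-37756, Pow(Add(-6852, 48), Rational(1, 2)))))) = Mul(-1, Mul(-1, Mul(-44569, Add(-37756, Pow(-6804, Rational(1, 2)))))) = Mul(-1, Mul(-1, Mul(-44569, Add(-37756, Mul(18, I, Pow(21, Rational(1, 2))))))) = Mul(-1, Mul(-1, Add(1682747164, Mul(-802242, I, Pow(21, Rational(1, 2)))))) = Mul(-1, Add(-1682747164, Mul(802242, I, Pow(21, Rational(1, 2))))) = Add(1682747164, Mul(-802242, I, Pow(21, Rational(1, 2))))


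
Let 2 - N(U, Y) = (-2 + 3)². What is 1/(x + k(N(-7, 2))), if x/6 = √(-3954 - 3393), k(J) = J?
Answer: 1/264493 - 6*I*√7347/264493 ≈ 3.7808e-6 - 0.0019444*I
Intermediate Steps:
N(U, Y) = 1 (N(U, Y) = 2 - (-2 + 3)² = 2 - 1*1² = 2 - 1*1 = 2 - 1 = 1)
x = 6*I*√7347 (x = 6*√(-3954 - 3393) = 6*√(-7347) = 6*(I*√7347) = 6*I*√7347 ≈ 514.29*I)
1/(x + k(N(-7, 2))) = 1/(6*I*√7347 + 1) = 1/(1 + 6*I*√7347)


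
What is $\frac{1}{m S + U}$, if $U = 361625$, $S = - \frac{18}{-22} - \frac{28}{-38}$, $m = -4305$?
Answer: $\frac{209}{74180500} \approx 2.8175 \cdot 10^{-6}$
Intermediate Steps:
$S = \frac{325}{209}$ ($S = \left(-18\right) \left(- \frac{1}{22}\right) - - \frac{14}{19} = \frac{9}{11} + \frac{14}{19} = \frac{325}{209} \approx 1.555$)
$\frac{1}{m S + U} = \frac{1}{\left(-4305\right) \frac{325}{209} + 361625} = \frac{1}{- \frac{1399125}{209} + 361625} = \frac{1}{\frac{74180500}{209}} = \frac{209}{74180500}$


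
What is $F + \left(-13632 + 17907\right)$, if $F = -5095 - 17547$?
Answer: $-18367$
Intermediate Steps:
$F = -22642$
$F + \left(-13632 + 17907\right) = -22642 + \left(-13632 + 17907\right) = -22642 + 4275 = -18367$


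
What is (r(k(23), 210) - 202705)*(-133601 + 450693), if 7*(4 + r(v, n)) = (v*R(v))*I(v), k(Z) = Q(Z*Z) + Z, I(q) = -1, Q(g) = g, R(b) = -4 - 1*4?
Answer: -448541537324/7 ≈ -6.4077e+10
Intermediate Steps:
R(b) = -8 (R(b) = -4 - 4 = -8)
k(Z) = Z + Z² (k(Z) = Z*Z + Z = Z² + Z = Z + Z²)
r(v, n) = -4 + 8*v/7 (r(v, n) = -4 + ((v*(-8))*(-1))/7 = -4 + (-8*v*(-1))/7 = -4 + (8*v)/7 = -4 + 8*v/7)
(r(k(23), 210) - 202705)*(-133601 + 450693) = ((-4 + 8*(23*(1 + 23))/7) - 202705)*(-133601 + 450693) = ((-4 + 8*(23*24)/7) - 202705)*317092 = ((-4 + (8/7)*552) - 202705)*317092 = ((-4 + 4416/7) - 202705)*317092 = (4388/7 - 202705)*317092 = -1414547/7*317092 = -448541537324/7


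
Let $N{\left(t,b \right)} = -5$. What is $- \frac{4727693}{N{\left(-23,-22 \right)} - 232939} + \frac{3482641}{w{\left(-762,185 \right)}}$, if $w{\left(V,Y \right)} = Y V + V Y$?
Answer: $\frac{43472119943}{5473019280} \approx 7.943$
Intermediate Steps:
$w{\left(V,Y \right)} = 2 V Y$ ($w{\left(V,Y \right)} = V Y + V Y = 2 V Y$)
$- \frac{4727693}{N{\left(-23,-22 \right)} - 232939} + \frac{3482641}{w{\left(-762,185 \right)}} = - \frac{4727693}{-5 - 232939} + \frac{3482641}{2 \left(-762\right) 185} = - \frac{4727693}{-5 - 232939} + \frac{3482641}{-281940} = - \frac{4727693}{-232944} + 3482641 \left(- \frac{1}{281940}\right) = \left(-4727693\right) \left(- \frac{1}{232944}\right) - \frac{3482641}{281940} = \frac{4727693}{232944} - \frac{3482641}{281940} = \frac{43472119943}{5473019280}$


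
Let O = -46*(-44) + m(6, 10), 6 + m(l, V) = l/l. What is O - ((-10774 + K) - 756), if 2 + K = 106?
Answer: 13445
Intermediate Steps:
K = 104 (K = -2 + 106 = 104)
m(l, V) = -5 (m(l, V) = -6 + l/l = -6 + 1 = -5)
O = 2019 (O = -46*(-44) - 5 = 2024 - 5 = 2019)
O - ((-10774 + K) - 756) = 2019 - ((-10774 + 104) - 756) = 2019 - (-10670 - 756) = 2019 - 1*(-11426) = 2019 + 11426 = 13445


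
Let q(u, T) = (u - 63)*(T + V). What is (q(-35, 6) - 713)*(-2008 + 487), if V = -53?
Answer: -5921253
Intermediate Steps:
q(u, T) = (-63 + u)*(-53 + T) (q(u, T) = (u - 63)*(T - 53) = (-63 + u)*(-53 + T))
(q(-35, 6) - 713)*(-2008 + 487) = ((3339 - 63*6 - 53*(-35) + 6*(-35)) - 713)*(-2008 + 487) = ((3339 - 378 + 1855 - 210) - 713)*(-1521) = (4606 - 713)*(-1521) = 3893*(-1521) = -5921253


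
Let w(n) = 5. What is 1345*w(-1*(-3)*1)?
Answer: 6725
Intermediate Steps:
1345*w(-1*(-3)*1) = 1345*5 = 6725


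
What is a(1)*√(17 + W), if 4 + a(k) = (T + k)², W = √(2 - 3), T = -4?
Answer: 5*√(17 + I) ≈ 20.624 + 0.60608*I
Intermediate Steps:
W = I (W = √(-1) = I ≈ 1.0*I)
a(k) = -4 + (-4 + k)²
a(1)*√(17 + W) = (-4 + (-4 + 1)²)*√(17 + I) = (-4 + (-3)²)*√(17 + I) = (-4 + 9)*√(17 + I) = 5*√(17 + I)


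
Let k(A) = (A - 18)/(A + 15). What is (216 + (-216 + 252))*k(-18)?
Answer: 3024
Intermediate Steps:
k(A) = (-18 + A)/(15 + A)
(216 + (-216 + 252))*k(-18) = (216 + (-216 + 252))*((-18 - 18)/(15 - 18)) = (216 + 36)*(-36/(-3)) = 252*(-⅓*(-36)) = 252*12 = 3024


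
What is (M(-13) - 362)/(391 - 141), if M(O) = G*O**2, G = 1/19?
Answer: -6709/4750 ≈ -1.4124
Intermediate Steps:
G = 1/19 (G = 1*(1/19) = 1/19 ≈ 0.052632)
M(O) = O**2/19
(M(-13) - 362)/(391 - 141) = ((1/19)*(-13)**2 - 362)/(391 - 141) = ((1/19)*169 - 362)/250 = (169/19 - 362)*(1/250) = -6709/19*1/250 = -6709/4750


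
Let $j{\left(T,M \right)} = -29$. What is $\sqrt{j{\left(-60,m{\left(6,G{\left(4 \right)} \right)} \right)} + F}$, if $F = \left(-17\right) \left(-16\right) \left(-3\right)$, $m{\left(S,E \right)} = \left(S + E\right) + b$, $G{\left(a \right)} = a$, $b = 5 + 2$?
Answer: $13 i \sqrt{5} \approx 29.069 i$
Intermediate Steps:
$b = 7$
$m{\left(S,E \right)} = 7 + E + S$ ($m{\left(S,E \right)} = \left(S + E\right) + 7 = \left(E + S\right) + 7 = 7 + E + S$)
$F = -816$ ($F = 272 \left(-3\right) = -816$)
$\sqrt{j{\left(-60,m{\left(6,G{\left(4 \right)} \right)} \right)} + F} = \sqrt{-29 - 816} = \sqrt{-845} = 13 i \sqrt{5}$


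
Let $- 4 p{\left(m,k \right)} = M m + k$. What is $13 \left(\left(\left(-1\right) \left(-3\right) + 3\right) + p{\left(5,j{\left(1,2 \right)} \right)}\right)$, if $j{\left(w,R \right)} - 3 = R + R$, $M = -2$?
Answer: $\frac{351}{4} \approx 87.75$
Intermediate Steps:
$j{\left(w,R \right)} = 3 + 2 R$ ($j{\left(w,R \right)} = 3 + \left(R + R\right) = 3 + 2 R$)
$p{\left(m,k \right)} = \frac{m}{2} - \frac{k}{4}$ ($p{\left(m,k \right)} = - \frac{- 2 m + k}{4} = - \frac{k - 2 m}{4} = \frac{m}{2} - \frac{k}{4}$)
$13 \left(\left(\left(-1\right) \left(-3\right) + 3\right) + p{\left(5,j{\left(1,2 \right)} \right)}\right) = 13 \left(\left(\left(-1\right) \left(-3\right) + 3\right) + \left(\frac{1}{2} \cdot 5 - \frac{3 + 2 \cdot 2}{4}\right)\right) = 13 \left(\left(3 + 3\right) + \left(\frac{5}{2} - \frac{3 + 4}{4}\right)\right) = 13 \left(6 + \left(\frac{5}{2} - \frac{7}{4}\right)\right) = 13 \left(6 + \frac{3}{4}\right) = 13 \cdot \frac{27}{4} = \frac{351}{4}$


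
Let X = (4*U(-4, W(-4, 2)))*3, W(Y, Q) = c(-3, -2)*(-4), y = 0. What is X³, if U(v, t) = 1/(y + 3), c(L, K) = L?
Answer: 64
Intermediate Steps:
W(Y, Q) = 12 (W(Y, Q) = -3*(-4) = 12)
U(v, t) = ⅓ (U(v, t) = 1/(0 + 3) = 1/3 = ⅓)
X = 4 (X = (4*(⅓))*3 = (4/3)*3 = 4)
X³ = 4³ = 64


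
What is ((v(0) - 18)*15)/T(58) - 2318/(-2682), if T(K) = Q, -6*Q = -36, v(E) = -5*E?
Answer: -59186/1341 ≈ -44.136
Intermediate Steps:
Q = 6 (Q = -1/6*(-36) = 6)
T(K) = 6
((v(0) - 18)*15)/T(58) - 2318/(-2682) = ((-5*0 - 18)*15)/6 - 2318/(-2682) = ((0 - 18)*15)*(1/6) - 2318*(-1/2682) = -18*15*(1/6) + 1159/1341 = -270*1/6 + 1159/1341 = -45 + 1159/1341 = -59186/1341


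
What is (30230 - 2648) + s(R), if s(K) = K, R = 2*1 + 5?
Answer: 27589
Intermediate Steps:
R = 7 (R = 2 + 5 = 7)
(30230 - 2648) + s(R) = (30230 - 2648) + 7 = 27582 + 7 = 27589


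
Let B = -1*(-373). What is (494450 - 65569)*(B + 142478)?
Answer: 61266079731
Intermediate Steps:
B = 373
(494450 - 65569)*(B + 142478) = (494450 - 65569)*(373 + 142478) = 428881*142851 = 61266079731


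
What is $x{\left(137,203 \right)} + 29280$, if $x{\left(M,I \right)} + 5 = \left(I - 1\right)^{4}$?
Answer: $1664995691$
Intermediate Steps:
$x{\left(M,I \right)} = -5 + \left(-1 + I\right)^{4}$ ($x{\left(M,I \right)} = -5 + \left(I - 1\right)^{4} = -5 + \left(-1 + I\right)^{4}$)
$x{\left(137,203 \right)} + 29280 = \left(-5 + \left(-1 + 203\right)^{4}\right) + 29280 = \left(-5 + 202^{4}\right) + 29280 = \left(-5 + 1664966416\right) + 29280 = 1664966411 + 29280 = 1664995691$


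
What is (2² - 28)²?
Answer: 576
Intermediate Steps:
(2² - 28)² = (4 - 28)² = (-24)² = 576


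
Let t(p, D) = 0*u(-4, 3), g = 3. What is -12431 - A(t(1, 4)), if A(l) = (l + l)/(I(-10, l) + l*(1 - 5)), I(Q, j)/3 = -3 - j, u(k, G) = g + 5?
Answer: -12431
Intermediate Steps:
u(k, G) = 8 (u(k, G) = 3 + 5 = 8)
I(Q, j) = -9 - 3*j (I(Q, j) = 3*(-3 - j) = -9 - 3*j)
t(p, D) = 0 (t(p, D) = 0*8 = 0)
A(l) = 2*l/(-9 - 7*l) (A(l) = (l + l)/((-9 - 3*l) + l*(1 - 5)) = (2*l)/((-9 - 3*l) + l*(-4)) = (2*l)/((-9 - 3*l) - 4*l) = (2*l)/(-9 - 7*l) = 2*l/(-9 - 7*l))
-12431 - A(t(1, 4)) = -12431 - (-2)*0/(9 + 7*0) = -12431 - (-2)*0/(9 + 0) = -12431 - (-2)*0/9 = -12431 - 1*0 = -12431 + 0 = -12431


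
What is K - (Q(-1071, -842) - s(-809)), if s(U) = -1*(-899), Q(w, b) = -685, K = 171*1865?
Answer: 320499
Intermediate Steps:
K = 318915
s(U) = 899
K - (Q(-1071, -842) - s(-809)) = 318915 - (-685 - 1*899) = 318915 - (-685 - 899) = 318915 - 1*(-1584) = 318915 + 1584 = 320499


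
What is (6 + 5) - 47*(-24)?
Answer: 1139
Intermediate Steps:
(6 + 5) - 47*(-24) = 11 + 1128 = 1139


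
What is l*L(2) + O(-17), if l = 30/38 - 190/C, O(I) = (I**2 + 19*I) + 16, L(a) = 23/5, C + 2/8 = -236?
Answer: -191561/17955 ≈ -10.669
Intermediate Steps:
C = -945/4 (C = -1/4 - 236 = -945/4 ≈ -236.25)
L(a) = 23/5 (L(a) = 23*(1/5) = 23/5)
O(I) = 16 + I**2 + 19*I
l = 5723/3591 (l = 30/38 - 190/(-945/4) = 30*(1/38) - 190*(-4/945) = 15/19 + 152/189 = 5723/3591 ≈ 1.5937)
l*L(2) + O(-17) = (5723/3591)*(23/5) + (16 + (-17)**2 + 19*(-17)) = 131629/17955 + (16 + 289 - 323) = 131629/17955 - 18 = -191561/17955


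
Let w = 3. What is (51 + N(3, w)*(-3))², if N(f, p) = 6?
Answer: 1089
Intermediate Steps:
(51 + N(3, w)*(-3))² = (51 + 6*(-3))² = (51 - 18)² = 33² = 1089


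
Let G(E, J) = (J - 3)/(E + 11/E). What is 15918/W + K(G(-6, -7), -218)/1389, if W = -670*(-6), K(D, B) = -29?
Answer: 3665587/930630 ≈ 3.9388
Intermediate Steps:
G(E, J) = (-3 + J)/(E + 11/E)
W = 4020
15918/W + K(G(-6, -7), -218)/1389 = 15918/4020 - 29/1389 = 15918*(1/4020) - 29*1/1389 = 2653/670 - 29/1389 = 3665587/930630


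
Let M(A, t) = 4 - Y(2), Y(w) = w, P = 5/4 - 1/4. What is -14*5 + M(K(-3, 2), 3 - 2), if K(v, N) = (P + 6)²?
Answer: -68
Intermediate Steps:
P = 1 (P = 5*(¼) - 1*¼ = 5/4 - ¼ = 1)
K(v, N) = 49 (K(v, N) = (1 + 6)² = 7² = 49)
M(A, t) = 2 (M(A, t) = 4 - 1*2 = 4 - 2 = 2)
-14*5 + M(K(-3, 2), 3 - 2) = -14*5 + 2 = -70 + 2 = -68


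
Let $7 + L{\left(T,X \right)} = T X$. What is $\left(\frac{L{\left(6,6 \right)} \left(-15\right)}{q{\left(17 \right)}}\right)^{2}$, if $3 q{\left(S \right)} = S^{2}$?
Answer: $\frac{1703025}{83521} \approx 20.39$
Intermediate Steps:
$L{\left(T,X \right)} = -7 + T X$
$q{\left(S \right)} = \frac{S^{2}}{3}$
$\left(\frac{L{\left(6,6 \right)} \left(-15\right)}{q{\left(17 \right)}}\right)^{2} = \left(\frac{\left(-7 + 6 \cdot 6\right) \left(-15\right)}{\frac{1}{3} \cdot 17^{2}}\right)^{2} = \left(\frac{\left(-7 + 36\right) \left(-15\right)}{\frac{1}{3} \cdot 289}\right)^{2} = \left(\frac{29 \left(-15\right)}{\frac{289}{3}}\right)^{2} = \left(\left(-435\right) \frac{3}{289}\right)^{2} = \left(- \frac{1305}{289}\right)^{2} = \frac{1703025}{83521}$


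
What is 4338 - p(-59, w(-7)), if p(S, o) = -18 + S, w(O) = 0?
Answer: 4415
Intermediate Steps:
4338 - p(-59, w(-7)) = 4338 - (-18 - 59) = 4338 - 1*(-77) = 4338 + 77 = 4415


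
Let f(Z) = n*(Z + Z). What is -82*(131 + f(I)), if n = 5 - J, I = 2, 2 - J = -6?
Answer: -9758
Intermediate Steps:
J = 8 (J = 2 - 1*(-6) = 2 + 6 = 8)
n = -3 (n = 5 - 1*8 = 5 - 8 = -3)
f(Z) = -6*Z (f(Z) = -3*(Z + Z) = -6*Z)
-82*(131 + f(I)) = -82*(131 - 6*2) = -82*(131 - 12) = -82*119 = -9758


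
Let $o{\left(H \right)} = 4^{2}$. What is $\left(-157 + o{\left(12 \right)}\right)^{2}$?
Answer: $19881$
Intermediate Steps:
$o{\left(H \right)} = 16$
$\left(-157 + o{\left(12 \right)}\right)^{2} = \left(-157 + 16\right)^{2} = \left(-141\right)^{2} = 19881$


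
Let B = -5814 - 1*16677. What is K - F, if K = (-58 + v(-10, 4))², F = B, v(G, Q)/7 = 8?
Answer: 22495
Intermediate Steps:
v(G, Q) = 56 (v(G, Q) = 7*8 = 56)
B = -22491 (B = -5814 - 16677 = -22491)
F = -22491
K = 4 (K = (-58 + 56)² = (-2)² = 4)
K - F = 4 - 1*(-22491) = 4 + 22491 = 22495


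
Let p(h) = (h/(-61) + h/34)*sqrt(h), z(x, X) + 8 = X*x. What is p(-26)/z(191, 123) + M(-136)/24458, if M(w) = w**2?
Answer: 9248/12229 - 351*I*sqrt(26)/24353945 ≈ 0.75624 - 7.3489e-5*I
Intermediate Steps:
z(x, X) = -8 + X*x
p(h) = 27*h**(3/2)/2074 (p(h) = (h*(-1/61) + h*(1/34))*sqrt(h) = (-h/61 + h/34)*sqrt(h) = (27*h/2074)*sqrt(h) = 27*h**(3/2)/2074)
p(-26)/z(191, 123) + M(-136)/24458 = (27*(-26)**(3/2)/2074)/(-8 + 123*191) + (-136)**2/24458 = (27*(-26*I*sqrt(26))/2074)/(-8 + 23493) + 18496*(1/24458) = -351*I*sqrt(26)/1037/23485 + 9248/12229 = -351*I*sqrt(26)/1037*(1/23485) + 9248/12229 = -351*I*sqrt(26)/24353945 + 9248/12229 = 9248/12229 - 351*I*sqrt(26)/24353945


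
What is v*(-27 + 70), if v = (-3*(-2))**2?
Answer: 1548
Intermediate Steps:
v = 36 (v = 6**2 = 36)
v*(-27 + 70) = 36*(-27 + 70) = 36*43 = 1548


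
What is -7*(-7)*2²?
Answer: 196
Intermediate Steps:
-7*(-7)*2² = 49*4 = 196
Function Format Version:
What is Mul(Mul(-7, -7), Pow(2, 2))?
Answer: 196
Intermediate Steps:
Mul(Mul(-7, -7), Pow(2, 2)) = Mul(49, 4) = 196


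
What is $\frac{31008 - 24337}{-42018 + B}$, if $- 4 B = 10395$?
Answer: $- \frac{26684}{178467} \approx -0.14952$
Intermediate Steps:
$B = - \frac{10395}{4}$ ($B = \left(- \frac{1}{4}\right) 10395 = - \frac{10395}{4} \approx -2598.8$)
$\frac{31008 - 24337}{-42018 + B} = \frac{31008 - 24337}{-42018 - \frac{10395}{4}} = \frac{6671}{- \frac{178467}{4}} = 6671 \left(- \frac{4}{178467}\right) = - \frac{26684}{178467}$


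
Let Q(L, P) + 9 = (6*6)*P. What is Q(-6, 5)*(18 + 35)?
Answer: 9063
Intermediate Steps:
Q(L, P) = -9 + 36*P (Q(L, P) = -9 + (6*6)*P = -9 + 36*P)
Q(-6, 5)*(18 + 35) = (-9 + 36*5)*(18 + 35) = (-9 + 180)*53 = 171*53 = 9063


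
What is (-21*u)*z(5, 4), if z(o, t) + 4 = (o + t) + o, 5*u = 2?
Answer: -84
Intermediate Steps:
u = ⅖ (u = (⅕)*2 = ⅖ ≈ 0.40000)
z(o, t) = -4 + t + 2*o (z(o, t) = -4 + ((o + t) + o) = -4 + (t + 2*o) = -4 + t + 2*o)
(-21*u)*z(5, 4) = (-21*⅖)*(-4 + 4 + 2*5) = -42*(-4 + 4 + 10)/5 = -42/5*10 = -84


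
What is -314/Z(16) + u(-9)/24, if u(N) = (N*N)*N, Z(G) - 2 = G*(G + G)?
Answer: -63707/2056 ≈ -30.986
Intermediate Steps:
Z(G) = 2 + 2*G² (Z(G) = 2 + G*(G + G) = 2 + G*(2*G) = 2 + 2*G²)
u(N) = N³ (u(N) = N²*N = N³)
-314/Z(16) + u(-9)/24 = -314/(2 + 2*16²) + (-9)³/24 = -314/(2 + 2*256) - 729*1/24 = -314/(2 + 512) - 243/8 = -314/514 - 243/8 = -314*1/514 - 243/8 = -157/257 - 243/8 = -63707/2056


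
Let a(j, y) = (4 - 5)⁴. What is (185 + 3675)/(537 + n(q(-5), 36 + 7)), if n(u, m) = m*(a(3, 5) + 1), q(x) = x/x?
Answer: 3860/623 ≈ 6.1958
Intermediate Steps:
a(j, y) = 1 (a(j, y) = (-1)⁴ = 1)
q(x) = 1
n(u, m) = 2*m (n(u, m) = m*(1 + 1) = m*2 = 2*m)
(185 + 3675)/(537 + n(q(-5), 36 + 7)) = (185 + 3675)/(537 + 2*(36 + 7)) = 3860/(537 + 2*43) = 3860/(537 + 86) = 3860/623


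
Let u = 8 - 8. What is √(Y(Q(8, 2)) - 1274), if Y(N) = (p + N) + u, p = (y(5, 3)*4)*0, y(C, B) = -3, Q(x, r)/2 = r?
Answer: I*√1270 ≈ 35.637*I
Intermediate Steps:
u = 0
Q(x, r) = 2*r
p = 0 (p = -3*4*0 = -12*0 = 0)
Y(N) = N (Y(N) = (0 + N) + 0 = N + 0 = N)
√(Y(Q(8, 2)) - 1274) = √(2*2 - 1274) = √(4 - 1274) = √(-1270) = I*√1270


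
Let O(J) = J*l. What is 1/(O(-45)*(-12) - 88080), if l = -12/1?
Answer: -1/94560 ≈ -1.0575e-5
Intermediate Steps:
l = -12 (l = -12*1 = -12)
O(J) = -12*J (O(J) = J*(-12) = -12*J)
1/(O(-45)*(-12) - 88080) = 1/(-12*(-45)*(-12) - 88080) = 1/(540*(-12) - 88080) = 1/(-6480 - 88080) = 1/(-94560) = -1/94560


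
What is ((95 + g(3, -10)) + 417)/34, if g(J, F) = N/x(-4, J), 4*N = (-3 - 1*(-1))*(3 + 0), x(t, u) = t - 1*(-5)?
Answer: 1021/68 ≈ 15.015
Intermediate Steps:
x(t, u) = 5 + t (x(t, u) = t + 5 = 5 + t)
N = -3/2 (N = ((-3 - 1*(-1))*(3 + 0))/4 = ((-3 + 1)*3)/4 = (-2*3)/4 = (¼)*(-6) = -3/2 ≈ -1.5000)
g(J, F) = -3/2 (g(J, F) = -3/(2*(5 - 4)) = -3/2/1 = -3/2*1 = -3/2)
((95 + g(3, -10)) + 417)/34 = ((95 - 3/2) + 417)/34 = (187/2 + 417)*(1/34) = (1021/2)*(1/34) = 1021/68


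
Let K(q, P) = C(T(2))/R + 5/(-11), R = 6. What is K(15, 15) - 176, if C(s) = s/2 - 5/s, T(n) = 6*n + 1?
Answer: -100349/572 ≈ -175.44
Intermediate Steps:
T(n) = 1 + 6*n
C(s) = s/2 - 5/s (C(s) = s*(1/2) - 5/s = s/2 - 5/s)
K(q, P) = 323/572 (K(q, P) = ((1 + 6*2)/2 - 5/(1 + 6*2))/6 + 5/(-11) = ((1 + 12)/2 - 5/(1 + 12))*(1/6) + 5*(-1/11) = ((1/2)*13 - 5/13)*(1/6) - 5/11 = (13/2 - 5*1/13)*(1/6) - 5/11 = (13/2 - 5/13)*(1/6) - 5/11 = (159/26)*(1/6) - 5/11 = 53/52 - 5/11 = 323/572)
K(15, 15) - 176 = 323/572 - 176 = -100349/572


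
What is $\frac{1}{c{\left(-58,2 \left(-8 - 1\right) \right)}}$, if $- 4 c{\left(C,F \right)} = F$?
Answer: $\frac{2}{9} \approx 0.22222$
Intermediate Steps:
$c{\left(C,F \right)} = - \frac{F}{4}$
$\frac{1}{c{\left(-58,2 \left(-8 - 1\right) \right)}} = \frac{1}{\left(- \frac{1}{4}\right) 2 \left(-8 - 1\right)} = \frac{1}{\left(- \frac{1}{4}\right) 2 \left(-9\right)} = \frac{1}{\left(- \frac{1}{4}\right) \left(-18\right)} = \frac{1}{\frac{9}{2}} = \frac{2}{9}$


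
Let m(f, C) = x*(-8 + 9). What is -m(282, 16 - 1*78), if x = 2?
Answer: -2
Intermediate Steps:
m(f, C) = 2 (m(f, C) = 2*(-8 + 9) = 2*1 = 2)
-m(282, 16 - 1*78) = -1*2 = -2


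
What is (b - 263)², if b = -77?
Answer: 115600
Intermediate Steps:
(b - 263)² = (-77 - 263)² = (-340)² = 115600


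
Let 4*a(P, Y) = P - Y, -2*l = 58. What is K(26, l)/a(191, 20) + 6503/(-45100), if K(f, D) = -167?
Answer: -31238813/7712100 ≈ -4.0506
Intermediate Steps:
l = -29 (l = -½*58 = -29)
a(P, Y) = -Y/4 + P/4 (a(P, Y) = (P - Y)/4 = -Y/4 + P/4)
K(26, l)/a(191, 20) + 6503/(-45100) = -167/(-¼*20 + (¼)*191) + 6503/(-45100) = -167/(-5 + 191/4) + 6503*(-1/45100) = -167/171/4 - 6503/45100 = -167*4/171 - 6503/45100 = -668/171 - 6503/45100 = -31238813/7712100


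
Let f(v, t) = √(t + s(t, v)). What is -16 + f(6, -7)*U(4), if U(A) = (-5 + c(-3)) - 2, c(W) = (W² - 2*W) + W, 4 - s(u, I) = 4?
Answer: -16 + 5*I*√7 ≈ -16.0 + 13.229*I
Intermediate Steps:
s(u, I) = 0 (s(u, I) = 4 - 1*4 = 4 - 4 = 0)
f(v, t) = √t (f(v, t) = √(t + 0) = √t)
c(W) = W² - W
U(A) = 5 (U(A) = (-5 - 3*(-1 - 3)) - 2 = (-5 - 3*(-4)) - 2 = (-5 + 12) - 2 = 7 - 2 = 5)
-16 + f(6, -7)*U(4) = -16 + √(-7)*5 = -16 + (I*√7)*5 = -16 + 5*I*√7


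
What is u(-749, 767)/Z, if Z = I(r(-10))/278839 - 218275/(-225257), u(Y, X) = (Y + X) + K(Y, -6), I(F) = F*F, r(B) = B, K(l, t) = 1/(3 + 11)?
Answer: 15891040465619/852405517950 ≈ 18.643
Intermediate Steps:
K(l, t) = 1/14
I(F) = F²
u(Y, X) = 1/14 + X + Y (u(Y, X) = (Y + X) + 1/14 = (X + Y) + 1/14 = 1/14 + X + Y)
Z = 60886108425/62810436623 (Z = (-10)²/278839 - 218275/(-225257) = 100*(1/278839) - 218275*(-1/225257) = 100/278839 + 218275/225257 = 60886108425/62810436623 ≈ 0.96936)
u(-749, 767)/Z = (1/14 + 767 - 749)/(60886108425/62810436623) = (253/14)*(62810436623/60886108425) = 15891040465619/852405517950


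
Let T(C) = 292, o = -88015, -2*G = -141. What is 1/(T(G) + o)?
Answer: -1/87723 ≈ -1.1400e-5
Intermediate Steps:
G = 141/2 (G = -1/2*(-141) = 141/2 ≈ 70.500)
1/(T(G) + o) = 1/(292 - 88015) = 1/(-87723) = -1/87723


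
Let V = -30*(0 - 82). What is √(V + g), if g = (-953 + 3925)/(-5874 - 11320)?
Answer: √181801910998/8597 ≈ 49.597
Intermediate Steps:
g = -1486/8597 (g = 2972/(-17194) = 2972*(-1/17194) = -1486/8597 ≈ -0.17285)
V = 2460 (V = -30*(-82) = 2460)
√(V + g) = √(2460 - 1486/8597) = √(21147134/8597) = √181801910998/8597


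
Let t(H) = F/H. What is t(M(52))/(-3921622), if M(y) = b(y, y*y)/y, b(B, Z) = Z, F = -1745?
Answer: 1745/203924344 ≈ 8.5571e-6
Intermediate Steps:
M(y) = y (M(y) = (y*y)/y = y²/y = y)
t(H) = -1745/H
t(M(52))/(-3921622) = -1745/52/(-3921622) = -1745*1/52*(-1/3921622) = -1745/52*(-1/3921622) = 1745/203924344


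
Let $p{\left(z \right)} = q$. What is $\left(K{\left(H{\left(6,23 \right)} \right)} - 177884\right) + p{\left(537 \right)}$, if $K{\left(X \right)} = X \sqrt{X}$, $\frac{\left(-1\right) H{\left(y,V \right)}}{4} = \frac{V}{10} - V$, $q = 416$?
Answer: $-177468 + \frac{1242 \sqrt{230}}{25} \approx -1.7671 \cdot 10^{5}$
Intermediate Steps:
$p{\left(z \right)} = 416$
$H{\left(y,V \right)} = \frac{18 V}{5}$ ($H{\left(y,V \right)} = - 4 \left(\frac{V}{10} - V\right) = - 4 \left(- \frac{9 V}{10}\right) = \frac{18 V}{5}$)
$K{\left(X \right)} = X^{\frac{3}{2}}$
$\left(K{\left(H{\left(6,23 \right)} \right)} - 177884\right) + p{\left(537 \right)} = \left(\left(\frac{18}{5} \cdot 23\right)^{\frac{3}{2}} - 177884\right) + 416 = \left(\left(\frac{414}{5}\right)^{\frac{3}{2}} - 177884\right) + 416 = \left(\frac{1242 \sqrt{230}}{25} - 177884\right) + 416 = \left(-177884 + \frac{1242 \sqrt{230}}{25}\right) + 416 = -177468 + \frac{1242 \sqrt{230}}{25}$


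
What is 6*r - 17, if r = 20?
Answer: 103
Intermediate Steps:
6*r - 17 = 6*20 - 17 = 120 - 17 = 103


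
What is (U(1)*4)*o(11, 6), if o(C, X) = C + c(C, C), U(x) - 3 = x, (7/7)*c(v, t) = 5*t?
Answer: 1056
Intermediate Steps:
c(v, t) = 5*t
U(x) = 3 + x
o(C, X) = 6*C (o(C, X) = C + 5*C = 6*C)
(U(1)*4)*o(11, 6) = ((3 + 1)*4)*(6*11) = (4*4)*66 = 16*66 = 1056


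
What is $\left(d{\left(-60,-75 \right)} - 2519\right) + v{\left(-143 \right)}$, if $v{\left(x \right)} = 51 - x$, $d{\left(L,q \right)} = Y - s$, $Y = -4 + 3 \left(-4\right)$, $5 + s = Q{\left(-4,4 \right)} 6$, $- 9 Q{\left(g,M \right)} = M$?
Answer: $- \frac{7000}{3} \approx -2333.3$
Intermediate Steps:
$Q{\left(g,M \right)} = - \frac{M}{9}$
$s = - \frac{23}{3}$ ($s = -5 + \left(- \frac{1}{9}\right) 4 \cdot 6 = -5 - \frac{8}{3} = - \frac{23}{3} \approx -7.6667$)
$Y = -16$ ($Y = -4 - 12 = -16$)
$d{\left(L,q \right)} = - \frac{25}{3}$ ($d{\left(L,q \right)} = -16 - - \frac{23}{3} = -16 + \frac{23}{3} = - \frac{25}{3}$)
$\left(d{\left(-60,-75 \right)} - 2519\right) + v{\left(-143 \right)} = \left(- \frac{25}{3} - 2519\right) + \left(51 - -143\right) = - \frac{7582}{3} + \left(51 + 143\right) = - \frac{7582}{3} + 194 = - \frac{7000}{3}$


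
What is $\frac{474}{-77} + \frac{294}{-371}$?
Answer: $- \frac{28356}{4081} \approx -6.9483$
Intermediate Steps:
$\frac{474}{-77} + \frac{294}{-371} = 474 \left(- \frac{1}{77}\right) + 294 \left(- \frac{1}{371}\right) = - \frac{474}{77} - \frac{42}{53} = - \frac{28356}{4081}$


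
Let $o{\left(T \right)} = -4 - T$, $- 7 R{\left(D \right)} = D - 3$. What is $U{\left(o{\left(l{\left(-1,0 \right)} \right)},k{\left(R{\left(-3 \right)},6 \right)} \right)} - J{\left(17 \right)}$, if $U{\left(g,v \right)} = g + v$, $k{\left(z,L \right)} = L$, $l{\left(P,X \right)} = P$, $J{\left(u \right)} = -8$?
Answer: $11$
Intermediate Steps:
$R{\left(D \right)} = \frac{3}{7} - \frac{D}{7}$ ($R{\left(D \right)} = - \frac{D - 3}{7} = - \frac{-3 + D}{7} = \frac{3}{7} - \frac{D}{7}$)
$U{\left(o{\left(l{\left(-1,0 \right)} \right)},k{\left(R{\left(-3 \right)},6 \right)} \right)} - J{\left(17 \right)} = \left(\left(-4 - -1\right) + 6\right) - -8 = \left(\left(-4 + 1\right) + 6\right) + 8 = \left(-3 + 6\right) + 8 = 3 + 8 = 11$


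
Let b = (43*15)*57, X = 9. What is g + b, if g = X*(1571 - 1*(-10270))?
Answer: 143334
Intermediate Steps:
g = 106569 (g = 9*(1571 - 1*(-10270)) = 9*(1571 + 10270) = 9*11841 = 106569)
b = 36765 (b = 645*57 = 36765)
g + b = 106569 + 36765 = 143334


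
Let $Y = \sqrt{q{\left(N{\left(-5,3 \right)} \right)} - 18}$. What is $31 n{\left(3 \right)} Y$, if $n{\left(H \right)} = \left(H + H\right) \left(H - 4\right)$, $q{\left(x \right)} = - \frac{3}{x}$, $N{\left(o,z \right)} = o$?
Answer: $- \frac{186 i \sqrt{435}}{5} \approx - 775.87 i$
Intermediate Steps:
$n{\left(H \right)} = 2 H \left(-4 + H\right)$
$Y = \frac{i \sqrt{435}}{5}$ ($Y = \sqrt{- \frac{3}{-5} - 18} = \sqrt{\left(-3\right) \left(- \frac{1}{5}\right) - 18} = \sqrt{\frac{3}{5} - 18} = \sqrt{- \frac{87}{5}} = \frac{i \sqrt{435}}{5} \approx 4.1713 i$)
$31 n{\left(3 \right)} Y = 31 \cdot 2 \cdot 3 \left(-4 + 3\right) \frac{i \sqrt{435}}{5} = 31 \cdot 2 \cdot 3 \left(-1\right) \frac{i \sqrt{435}}{5} = 31 \left(-6\right) \frac{i \sqrt{435}}{5} = - 186 \frac{i \sqrt{435}}{5} = - \frac{186 i \sqrt{435}}{5}$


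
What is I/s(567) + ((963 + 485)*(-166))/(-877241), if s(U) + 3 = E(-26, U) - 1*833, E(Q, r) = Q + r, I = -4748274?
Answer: 4165451540594/258786095 ≈ 16096.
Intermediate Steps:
s(U) = -862 + U (s(U) = -3 + ((-26 + U) - 1*833) = -3 + ((-26 + U) - 833) = -3 + (-859 + U) = -862 + U)
I/s(567) + ((963 + 485)*(-166))/(-877241) = -4748274/(-862 + 567) + ((963 + 485)*(-166))/(-877241) = -4748274/(-295) + (1448*(-166))*(-1/877241) = -4748274*(-1/295) - 240368*(-1/877241) = 4748274/295 + 240368/877241 = 4165451540594/258786095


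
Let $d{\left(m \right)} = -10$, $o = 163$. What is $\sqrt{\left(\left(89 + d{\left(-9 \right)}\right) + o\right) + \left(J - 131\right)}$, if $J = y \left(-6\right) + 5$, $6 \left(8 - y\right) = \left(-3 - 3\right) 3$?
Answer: $5 \sqrt{2} \approx 7.0711$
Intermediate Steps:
$y = 11$ ($y = 8 - \frac{\left(-3 - 3\right) 3}{6} = 8 - \frac{\left(-6\right) 3}{6} = 8 - -3 = 8 + 3 = 11$)
$J = -61$ ($J = 11 \left(-6\right) + 5 = -66 + 5 = -61$)
$\sqrt{\left(\left(89 + d{\left(-9 \right)}\right) + o\right) + \left(J - 131\right)} = \sqrt{\left(\left(89 - 10\right) + 163\right) - 192} = \sqrt{\left(79 + 163\right) - 192} = \sqrt{242 - 192} = \sqrt{50} = 5 \sqrt{2}$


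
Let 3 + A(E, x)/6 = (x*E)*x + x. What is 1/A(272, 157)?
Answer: 1/40228092 ≈ 2.4858e-8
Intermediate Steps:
A(E, x) = -18 + 6*x + 6*E*x² (A(E, x) = -18 + 6*((x*E)*x + x) = -18 + 6*((E*x)*x + x) = -18 + 6*(E*x² + x) = -18 + 6*(x + E*x²) = -18 + (6*x + 6*E*x²) = -18 + 6*x + 6*E*x²)
1/A(272, 157) = 1/(-18 + 6*157 + 6*272*157²) = 1/(-18 + 942 + 6*272*24649) = 1/(-18 + 942 + 40227168) = 1/40228092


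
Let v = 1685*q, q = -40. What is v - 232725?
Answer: -300125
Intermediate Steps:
v = -67400 (v = 1685*(-40) = -67400)
v - 232725 = -67400 - 232725 = -300125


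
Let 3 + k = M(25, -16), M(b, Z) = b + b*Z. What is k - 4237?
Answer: -4615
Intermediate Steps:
M(b, Z) = b + Z*b
k = -378 (k = -3 + 25*(1 - 16) = -3 + 25*(-15) = -3 - 375 = -378)
k - 4237 = -378 - 4237 = -4615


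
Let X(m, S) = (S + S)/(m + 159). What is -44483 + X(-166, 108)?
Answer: -311597/7 ≈ -44514.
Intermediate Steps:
X(m, S) = 2*S/(159 + m) (X(m, S) = (2*S)/(159 + m) = 2*S/(159 + m))
-44483 + X(-166, 108) = -44483 + 2*108/(159 - 166) = -44483 + 2*108/(-7) = -44483 + 2*108*(-⅐) = -44483 - 216/7 = -311597/7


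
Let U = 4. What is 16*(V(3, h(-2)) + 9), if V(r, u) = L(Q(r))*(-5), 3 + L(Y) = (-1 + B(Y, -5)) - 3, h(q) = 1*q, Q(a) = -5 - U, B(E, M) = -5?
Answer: 1104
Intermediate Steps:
Q(a) = -9 (Q(a) = -5 - 1*4 = -5 - 4 = -9)
h(q) = q
L(Y) = -12 (L(Y) = -3 + ((-1 - 5) - 3) = -3 + (-6 - 3) = -3 - 9 = -12)
V(r, u) = 60 (V(r, u) = -12*(-5) = 60)
16*(V(3, h(-2)) + 9) = 16*(60 + 9) = 16*69 = 1104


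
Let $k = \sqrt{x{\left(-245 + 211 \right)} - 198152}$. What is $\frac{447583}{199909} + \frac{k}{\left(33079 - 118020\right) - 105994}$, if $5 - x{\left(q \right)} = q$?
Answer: $\frac{447583}{199909} - \frac{i \sqrt{198113}}{190935} \approx 2.2389 - 0.0023312 i$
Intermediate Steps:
$x{\left(q \right)} = 5 - q$
$k = i \sqrt{198113}$ ($k = \sqrt{\left(5 - \left(-245 + 211\right)\right) - 198152} = \sqrt{\left(5 - -34\right) - 198152} = \sqrt{\left(5 + 34\right) - 198152} = \sqrt{39 - 198152} = \sqrt{-198113} = i \sqrt{198113} \approx 445.1 i$)
$\frac{447583}{199909} + \frac{k}{\left(33079 - 118020\right) - 105994} = \frac{447583}{199909} + \frac{i \sqrt{198113}}{\left(33079 - 118020\right) - 105994} = 447583 \cdot \frac{1}{199909} + \frac{i \sqrt{198113}}{-84941 - 105994} = \frac{447583}{199909} + \frac{i \sqrt{198113}}{-190935} = \frac{447583}{199909} + i \sqrt{198113} \left(- \frac{1}{190935}\right) = \frac{447583}{199909} - \frac{i \sqrt{198113}}{190935}$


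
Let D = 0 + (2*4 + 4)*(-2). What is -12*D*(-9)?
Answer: -2592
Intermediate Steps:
D = -24 (D = 0 + (8 + 4)*(-2) = 0 + 12*(-2) = 0 - 24 = -24)
-12*D*(-9) = -12*(-24)*(-9) = 288*(-9) = -2592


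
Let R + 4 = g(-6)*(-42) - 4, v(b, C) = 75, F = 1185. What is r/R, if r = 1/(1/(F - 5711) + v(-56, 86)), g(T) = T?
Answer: 2263/41412778 ≈ 5.4645e-5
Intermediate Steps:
R = 244 (R = -4 + (-6*(-42) - 4) = -4 + (252 - 4) = -4 + 248 = 244)
r = 4526/339449 (r = 1/(1/(1185 - 5711) + 75) = 1/(1/(-4526) + 75) = 1/(-1/4526 + 75) = 1/(339449/4526) = 4526/339449 ≈ 0.013333)
r/R = (4526/339449)/244 = (4526/339449)*(1/244) = 2263/41412778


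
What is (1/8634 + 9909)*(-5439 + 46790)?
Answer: 3537756148757/8634 ≈ 4.0975e+8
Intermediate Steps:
(1/8634 + 9909)*(-5439 + 46790) = (1/8634 + 9909)*41351 = (85554307/8634)*41351 = 3537756148757/8634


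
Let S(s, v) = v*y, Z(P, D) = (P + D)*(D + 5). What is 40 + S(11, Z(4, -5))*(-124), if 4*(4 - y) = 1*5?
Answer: 40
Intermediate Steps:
y = 11/4 (y = 4 - 5/4 = 11/4 ≈ 2.7500)
Z(P, D) = (5 + D)*(D + P) (Z(P, D) = (D + P)*(5 + D) = (5 + D)*(D + P))
S(s, v) = 11*v/4 (S(s, v) = v*(11/4) = 11*v/4)
40 + S(11, Z(4, -5))*(-124) = 40 + (11*((-5)² + 5*(-5) + 5*4 - 5*4)/4)*(-124) = 40 + (11*(25 - 25 + 20 - 20)/4)*(-124) = 40 + ((11/4)*0)*(-124) = 40 + 0*(-124) = 40 + 0 = 40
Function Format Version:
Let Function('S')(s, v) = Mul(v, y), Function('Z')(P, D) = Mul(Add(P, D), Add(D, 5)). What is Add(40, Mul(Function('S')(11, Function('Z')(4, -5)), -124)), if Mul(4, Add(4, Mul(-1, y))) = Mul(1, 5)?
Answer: 40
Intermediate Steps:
y = Rational(11, 4) (y = Add(4, Mul(Rational(-1, 4), Mul(1, 5))) = Add(4, Mul(Rational(-1, 4), 5)) = Add(4, Rational(-5, 4)) = Rational(11, 4) ≈ 2.7500)
Function('Z')(P, D) = Mul(Add(5, D), Add(D, P)) (Function('Z')(P, D) = Mul(Add(D, P), Add(5, D)) = Mul(Add(5, D), Add(D, P)))
Function('S')(s, v) = Mul(Rational(11, 4), v) (Function('S')(s, v) = Mul(v, Rational(11, 4)) = Mul(Rational(11, 4), v))
Add(40, Mul(Function('S')(11, Function('Z')(4, -5)), -124)) = Add(40, Mul(Mul(Rational(11, 4), Add(Pow(-5, 2), Mul(5, -5), Mul(5, 4), Mul(-5, 4))), -124)) = Add(40, Mul(Mul(Rational(11, 4), Add(25, -25, 20, -20)), -124)) = Add(40, Mul(Mul(Rational(11, 4), 0), -124)) = Add(40, Mul(0, -124)) = Add(40, 0) = 40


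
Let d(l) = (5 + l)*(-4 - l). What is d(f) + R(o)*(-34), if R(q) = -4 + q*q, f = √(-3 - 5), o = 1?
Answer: 90 - 18*I*√2 ≈ 90.0 - 25.456*I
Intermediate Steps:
f = 2*I*√2 (f = √(-8) = 2*I*√2 ≈ 2.8284*I)
d(l) = (-4 - l)*(5 + l)
R(q) = -4 + q²
d(f) + R(o)*(-34) = (-20 - (2*I*√2)² - 18*I*√2) + (-4 + 1²)*(-34) = (-20 - 1*(-8) - 18*I*√2) + (-4 + 1)*(-34) = (-20 + 8 - 18*I*√2) - 3*(-34) = (-12 - 18*I*√2) + 102 = 90 - 18*I*√2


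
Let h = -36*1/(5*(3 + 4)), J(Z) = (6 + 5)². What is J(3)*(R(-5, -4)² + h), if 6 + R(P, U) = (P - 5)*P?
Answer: 8194604/35 ≈ 2.3413e+5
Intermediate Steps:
J(Z) = 121 (J(Z) = 11² = 121)
R(P, U) = -6 + P*(-5 + P) (R(P, U) = -6 + (P - 5)*P = -6 + (-5 + P)*P = -6 + P*(-5 + P))
h = -36/35 (h = -36/(7*5) = -36/35 ≈ -1.0286)
J(3)*(R(-5, -4)² + h) = 121*((-6 + (-5)² - 5*(-5))² - 36/35) = 121*((-6 + 25 + 25)² - 36/35) = 121*(44² - 36/35) = 121*(1936 - 36/35) = 121*(67724/35) = 8194604/35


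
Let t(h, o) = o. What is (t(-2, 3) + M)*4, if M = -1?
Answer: 8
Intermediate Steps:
(t(-2, 3) + M)*4 = (3 - 1)*4 = 2*4 = 8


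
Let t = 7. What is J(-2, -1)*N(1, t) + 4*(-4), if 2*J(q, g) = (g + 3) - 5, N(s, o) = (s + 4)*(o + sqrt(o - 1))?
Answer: -137/2 - 15*sqrt(6)/2 ≈ -86.871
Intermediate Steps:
N(s, o) = (4 + s)*(o + sqrt(-1 + o))
J(q, g) = -1 + g/2 (J(q, g) = ((g + 3) - 5)/2 = ((3 + g) - 5)/2 = (-2 + g)/2 = -1 + g/2)
J(-2, -1)*N(1, t) + 4*(-4) = (-1 + (1/2)*(-1))*(4*7 + 4*sqrt(-1 + 7) + 7*1 + 1*sqrt(-1 + 7)) + 4*(-4) = (-1 - 1/2)*(28 + 4*sqrt(6) + 7 + 1*sqrt(6)) - 16 = -3*(28 + 4*sqrt(6) + 7 + sqrt(6))/2 - 16 = -3*(35 + 5*sqrt(6))/2 - 16 = (-105/2 - 15*sqrt(6)/2) - 16 = -137/2 - 15*sqrt(6)/2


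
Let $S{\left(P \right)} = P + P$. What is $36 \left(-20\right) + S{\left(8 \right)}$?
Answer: $-704$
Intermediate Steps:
$S{\left(P \right)} = 2 P$
$36 \left(-20\right) + S{\left(8 \right)} = 36 \left(-20\right) + 2 \cdot 8 = -720 + 16 = -704$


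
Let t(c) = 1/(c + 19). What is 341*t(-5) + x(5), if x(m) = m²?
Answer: 691/14 ≈ 49.357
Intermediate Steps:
t(c) = 1/(19 + c)
341*t(-5) + x(5) = 341/(19 - 5) + 5² = 341/14 + 25 = 691/14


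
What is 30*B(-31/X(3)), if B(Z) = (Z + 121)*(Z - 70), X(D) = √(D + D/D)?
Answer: -541215/2 ≈ -2.7061e+5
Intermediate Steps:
X(D) = √(1 + D) (X(D) = √(D + 1) = √(1 + D))
B(Z) = (-70 + Z)*(121 + Z) (B(Z) = (121 + Z)*(-70 + Z) = (-70 + Z)*(121 + Z))
30*B(-31/X(3)) = 30*(-8470 + (-31/√(1 + 3))² + 51*(-31/√(1 + 3))) = 30*(-8470 + (-31/(√4))² + 51*(-31/(√4))) = 30*(-8470 + (-31/2)² + 51*(-31/2)) = 30*(-8470 + 961/4 - 1581/2) = 30*(-36081/4) = -541215/2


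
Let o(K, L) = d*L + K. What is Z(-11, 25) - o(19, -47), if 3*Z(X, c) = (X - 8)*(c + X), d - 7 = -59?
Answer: -7655/3 ≈ -2551.7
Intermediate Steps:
d = -52 (d = 7 - 59 = -52)
Z(X, c) = (-8 + X)*(X + c)/3 (Z(X, c) = ((X - 8)*(c + X))/3 = ((-8 + X)*(X + c))/3 = (-8 + X)*(X + c)/3)
o(K, L) = K - 52*L (o(K, L) = -52*L + K = K - 52*L)
Z(-11, 25) - o(19, -47) = (-8/3*(-11) - 8/3*25 + (⅓)*(-11)² + (⅓)*(-11)*25) - (19 - 52*(-47)) = (88/3 - 200/3 + (⅓)*121 - 275/3) - (19 + 2444) = (88/3 - 200/3 + 121/3 - 275/3) - 1*2463 = -266/3 - 2463 = -7655/3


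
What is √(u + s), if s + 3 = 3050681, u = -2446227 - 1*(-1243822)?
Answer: √1848273 ≈ 1359.5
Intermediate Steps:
u = -1202405 (u = -2446227 + 1243822 = -1202405)
s = 3050678 (s = -3 + 3050681 = 3050678)
√(u + s) = √(-1202405 + 3050678) = √1848273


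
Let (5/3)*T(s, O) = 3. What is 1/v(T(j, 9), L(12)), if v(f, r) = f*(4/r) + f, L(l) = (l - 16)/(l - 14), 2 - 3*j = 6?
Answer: 5/27 ≈ 0.18519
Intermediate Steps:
j = -4/3 (j = ⅔ - ⅓*6 = ⅔ - 2 = -4/3 ≈ -1.3333)
L(l) = (-16 + l)/(-14 + l)
T(s, O) = 9/5 (T(s, O) = (⅗)*3 = 9/5)
v(f, r) = f + 4*f/r (v(f, r) = 4*f/r + f = f + 4*f/r)
1/v(T(j, 9), L(12)) = 1/(9*(4 + (-16 + 12)/(-14 + 12))/(5*(((-16 + 12)/(-14 + 12))))) = 1/(9*(4 - 4/(-2))/(5*((-4/(-2))))) = 1/(9*(4 - ½*(-4))/(5*((-½*(-4))))) = 1/((9/5)*(4 + 2)/2) = 1/((9/5)*(½)*6) = 1/(27/5) = 5/27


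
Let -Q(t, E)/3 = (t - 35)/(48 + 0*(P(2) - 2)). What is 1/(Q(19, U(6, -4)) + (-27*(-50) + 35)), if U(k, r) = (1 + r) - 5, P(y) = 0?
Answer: 1/1386 ≈ 0.00072150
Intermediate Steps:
U(k, r) = -4 + r
Q(t, E) = 35/16 - t/16 (Q(t, E) = -3*(t - 35)/(48 + 0*(0 - 2)) = -3*(-35 + t)/(48 + 0*(-2)) = -3*(-35 + t)/(48 + 0) = -3*(-35 + t)/48 = -3*(-35/48 + t/48) = 35/16 - t/16)
1/(Q(19, U(6, -4)) + (-27*(-50) + 35)) = 1/((35/16 - 1/16*19) + (-27*(-50) + 35)) = 1/((35/16 - 19/16) + (1350 + 35)) = 1/(1 + 1385) = 1/1386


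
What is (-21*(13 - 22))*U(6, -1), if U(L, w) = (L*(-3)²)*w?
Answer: -10206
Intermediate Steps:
U(L, w) = 9*L*w (U(L, w) = (L*9)*w = (9*L)*w = 9*L*w)
(-21*(13 - 22))*U(6, -1) = (-21*(13 - 22))*(9*6*(-1)) = -21*(-9)*(-54) = 189*(-54) = -10206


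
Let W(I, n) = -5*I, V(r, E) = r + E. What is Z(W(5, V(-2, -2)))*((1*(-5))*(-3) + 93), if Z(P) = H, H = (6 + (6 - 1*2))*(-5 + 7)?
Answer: 2160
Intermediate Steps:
V(r, E) = E + r
H = 20 (H = (6 + (6 - 2))*2 = (6 + 4)*2 = 10*2 = 20)
Z(P) = 20
Z(W(5, V(-2, -2)))*((1*(-5))*(-3) + 93) = 20*((1*(-5))*(-3) + 93) = 20*(-5*(-3) + 93) = 20*(15 + 93) = 20*108 = 2160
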